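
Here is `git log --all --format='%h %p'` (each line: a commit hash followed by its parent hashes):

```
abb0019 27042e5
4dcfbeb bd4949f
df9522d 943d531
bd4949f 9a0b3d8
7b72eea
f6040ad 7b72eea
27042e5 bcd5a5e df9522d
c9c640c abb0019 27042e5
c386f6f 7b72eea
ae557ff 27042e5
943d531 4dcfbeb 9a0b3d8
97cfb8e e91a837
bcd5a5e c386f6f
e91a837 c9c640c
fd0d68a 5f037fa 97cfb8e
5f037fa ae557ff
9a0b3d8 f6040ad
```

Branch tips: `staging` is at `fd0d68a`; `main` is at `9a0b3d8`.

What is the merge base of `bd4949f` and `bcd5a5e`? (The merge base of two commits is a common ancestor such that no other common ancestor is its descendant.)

7b72eea

Ancestors of bd4949f: {7b72eea, 9a0b3d8, bd4949f, f6040ad}.
Ancestors of bcd5a5e: {7b72eea, bcd5a5e, c386f6f}.
Common ancestors: {7b72eea}.
The only common ancestor is 7b72eea, so it is the merge base.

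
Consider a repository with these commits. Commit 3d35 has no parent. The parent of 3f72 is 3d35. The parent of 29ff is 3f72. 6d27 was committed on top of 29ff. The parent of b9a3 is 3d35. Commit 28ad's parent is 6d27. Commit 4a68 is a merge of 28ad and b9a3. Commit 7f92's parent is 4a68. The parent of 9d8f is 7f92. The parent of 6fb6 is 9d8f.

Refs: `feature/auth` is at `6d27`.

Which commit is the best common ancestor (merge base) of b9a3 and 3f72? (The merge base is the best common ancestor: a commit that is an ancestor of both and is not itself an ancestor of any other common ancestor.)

Ancestors of b9a3: {3d35, b9a3}.
Ancestors of 3f72: {3d35, 3f72}.
Common ancestors: {3d35}.
The only common ancestor is 3d35, so it is the merge base.

3d35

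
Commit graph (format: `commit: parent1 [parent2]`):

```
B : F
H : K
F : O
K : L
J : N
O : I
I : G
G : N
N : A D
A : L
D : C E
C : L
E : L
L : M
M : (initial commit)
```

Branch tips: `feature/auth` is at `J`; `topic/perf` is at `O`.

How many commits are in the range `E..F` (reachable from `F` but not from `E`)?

8

Reachable from F: {A, C, D, E, F, G, I, L, M, N, O}.
Reachable from E: {E, L, M}.
In F's history but not E's: {A, C, D, F, G, I, N, O} — 8 commits.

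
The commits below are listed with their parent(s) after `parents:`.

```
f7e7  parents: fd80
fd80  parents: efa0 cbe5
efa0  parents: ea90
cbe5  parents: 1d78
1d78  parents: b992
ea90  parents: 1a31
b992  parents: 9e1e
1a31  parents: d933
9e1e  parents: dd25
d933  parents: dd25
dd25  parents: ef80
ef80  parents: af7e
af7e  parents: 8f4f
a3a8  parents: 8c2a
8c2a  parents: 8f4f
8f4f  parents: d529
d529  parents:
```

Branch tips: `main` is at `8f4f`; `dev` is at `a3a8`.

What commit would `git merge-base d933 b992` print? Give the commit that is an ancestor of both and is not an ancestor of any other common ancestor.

dd25

Ancestors of d933: {8f4f, af7e, d529, d933, dd25, ef80}.
Ancestors of b992: {8f4f, 9e1e, af7e, b992, d529, dd25, ef80}.
Common ancestors: {8f4f, af7e, d529, dd25, ef80}.
Among these, dd25 is not an ancestor of any other common ancestor — it is the merge base.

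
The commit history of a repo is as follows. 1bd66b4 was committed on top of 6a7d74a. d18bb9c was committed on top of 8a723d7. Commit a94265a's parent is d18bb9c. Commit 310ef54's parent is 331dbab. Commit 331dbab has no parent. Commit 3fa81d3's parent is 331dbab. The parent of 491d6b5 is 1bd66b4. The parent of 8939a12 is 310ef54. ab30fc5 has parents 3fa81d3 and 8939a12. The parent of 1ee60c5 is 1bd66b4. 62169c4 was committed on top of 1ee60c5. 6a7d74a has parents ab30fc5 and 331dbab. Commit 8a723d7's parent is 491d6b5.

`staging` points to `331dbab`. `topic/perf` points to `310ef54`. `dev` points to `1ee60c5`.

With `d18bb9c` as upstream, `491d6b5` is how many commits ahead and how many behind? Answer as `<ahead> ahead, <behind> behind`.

0 ahead, 2 behind

Reachable from 491d6b5: {1bd66b4, 310ef54, 331dbab, 3fa81d3, 491d6b5, 6a7d74a, 8939a12, ab30fc5}.
Reachable from d18bb9c: {1bd66b4, 310ef54, 331dbab, 3fa81d3, 491d6b5, 6a7d74a, 8939a12, 8a723d7, ab30fc5, d18bb9c}.
Only in 491d6b5's history (ahead): {} — 0.
Only in d18bb9c's history (behind): {8a723d7, d18bb9c} — 2.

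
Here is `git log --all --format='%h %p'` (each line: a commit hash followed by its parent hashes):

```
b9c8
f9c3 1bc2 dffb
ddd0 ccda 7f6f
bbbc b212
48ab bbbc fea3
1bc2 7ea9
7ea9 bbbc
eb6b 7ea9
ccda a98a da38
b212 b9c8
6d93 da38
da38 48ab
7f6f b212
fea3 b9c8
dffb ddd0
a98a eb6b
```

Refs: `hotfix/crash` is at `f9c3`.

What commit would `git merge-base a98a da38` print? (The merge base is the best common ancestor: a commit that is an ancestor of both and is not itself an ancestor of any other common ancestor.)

Ancestors of a98a: {7ea9, a98a, b212, b9c8, bbbc, eb6b}.
Ancestors of da38: {48ab, b212, b9c8, bbbc, da38, fea3}.
Common ancestors: {b212, b9c8, bbbc}.
Among these, bbbc is not an ancestor of any other common ancestor — it is the merge base.

bbbc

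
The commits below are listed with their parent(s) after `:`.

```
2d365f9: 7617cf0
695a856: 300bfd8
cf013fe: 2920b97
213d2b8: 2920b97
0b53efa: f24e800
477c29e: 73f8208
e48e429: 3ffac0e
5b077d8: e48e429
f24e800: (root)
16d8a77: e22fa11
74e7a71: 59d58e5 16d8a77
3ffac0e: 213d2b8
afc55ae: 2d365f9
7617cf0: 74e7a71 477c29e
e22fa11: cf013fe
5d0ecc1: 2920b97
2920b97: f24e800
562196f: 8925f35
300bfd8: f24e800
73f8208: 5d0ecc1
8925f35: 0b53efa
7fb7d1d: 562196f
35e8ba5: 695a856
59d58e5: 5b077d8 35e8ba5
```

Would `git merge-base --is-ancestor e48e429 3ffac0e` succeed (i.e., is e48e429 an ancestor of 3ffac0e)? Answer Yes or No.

Ancestors of 3ffac0e: {213d2b8, 2920b97, 3ffac0e, f24e800}.
e48e429 is not in that set, so it is not an ancestor of 3ffac0e.

No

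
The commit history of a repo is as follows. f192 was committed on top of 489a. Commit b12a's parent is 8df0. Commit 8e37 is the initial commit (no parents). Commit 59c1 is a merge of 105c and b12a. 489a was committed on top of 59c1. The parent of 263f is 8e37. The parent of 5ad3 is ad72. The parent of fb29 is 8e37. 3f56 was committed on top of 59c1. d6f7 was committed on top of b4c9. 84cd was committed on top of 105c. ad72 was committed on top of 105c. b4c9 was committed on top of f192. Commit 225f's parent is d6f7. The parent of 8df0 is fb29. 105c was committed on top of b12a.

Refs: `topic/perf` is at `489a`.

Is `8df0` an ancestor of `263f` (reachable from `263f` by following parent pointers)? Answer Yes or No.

Ancestors of 263f: {263f, 8e37}.
8df0 is not in that set, so it is not an ancestor of 263f.

No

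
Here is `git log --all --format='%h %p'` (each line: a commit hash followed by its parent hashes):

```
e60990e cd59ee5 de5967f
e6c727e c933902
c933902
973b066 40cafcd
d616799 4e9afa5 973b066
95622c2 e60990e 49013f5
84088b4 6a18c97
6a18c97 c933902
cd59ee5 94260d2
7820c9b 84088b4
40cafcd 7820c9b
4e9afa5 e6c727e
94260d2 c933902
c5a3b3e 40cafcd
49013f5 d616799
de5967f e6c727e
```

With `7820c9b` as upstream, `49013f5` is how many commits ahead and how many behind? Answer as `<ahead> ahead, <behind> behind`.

6 ahead, 0 behind

Reachable from 49013f5: {40cafcd, 49013f5, 4e9afa5, 6a18c97, 7820c9b, 84088b4, 973b066, c933902, d616799, e6c727e}.
Reachable from 7820c9b: {6a18c97, 7820c9b, 84088b4, c933902}.
Only in 49013f5's history (ahead): {40cafcd, 49013f5, 4e9afa5, 973b066, d616799, e6c727e} — 6.
Only in 7820c9b's history (behind): {} — 0.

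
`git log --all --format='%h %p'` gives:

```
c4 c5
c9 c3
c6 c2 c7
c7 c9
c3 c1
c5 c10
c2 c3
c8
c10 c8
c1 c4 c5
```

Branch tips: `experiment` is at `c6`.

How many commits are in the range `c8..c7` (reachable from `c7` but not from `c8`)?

Reachable from c7: {c1, c10, c3, c4, c5, c7, c8, c9}.
Reachable from c8: {c8}.
In c7's history but not c8's: {c1, c10, c3, c4, c5, c7, c9} — 7 commits.

7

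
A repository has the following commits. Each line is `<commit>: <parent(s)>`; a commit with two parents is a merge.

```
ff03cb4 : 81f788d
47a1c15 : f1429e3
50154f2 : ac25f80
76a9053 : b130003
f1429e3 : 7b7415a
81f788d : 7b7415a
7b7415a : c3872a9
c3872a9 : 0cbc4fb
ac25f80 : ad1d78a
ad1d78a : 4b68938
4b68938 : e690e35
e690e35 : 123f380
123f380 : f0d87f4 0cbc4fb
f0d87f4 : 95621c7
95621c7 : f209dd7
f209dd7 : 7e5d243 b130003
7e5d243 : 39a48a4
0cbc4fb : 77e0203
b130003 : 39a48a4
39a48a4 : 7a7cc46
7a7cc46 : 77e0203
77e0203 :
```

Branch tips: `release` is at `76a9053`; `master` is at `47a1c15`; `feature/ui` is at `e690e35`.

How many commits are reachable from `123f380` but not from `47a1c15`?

8

Reachable from 123f380: {0cbc4fb, 123f380, 39a48a4, 77e0203, 7a7cc46, 7e5d243, 95621c7, b130003, f0d87f4, f209dd7}.
Reachable from 47a1c15: {0cbc4fb, 47a1c15, 77e0203, 7b7415a, c3872a9, f1429e3}.
In 123f380's history but not 47a1c15's: {123f380, 39a48a4, 7a7cc46, 7e5d243, 95621c7, b130003, f0d87f4, f209dd7} — 8 commits.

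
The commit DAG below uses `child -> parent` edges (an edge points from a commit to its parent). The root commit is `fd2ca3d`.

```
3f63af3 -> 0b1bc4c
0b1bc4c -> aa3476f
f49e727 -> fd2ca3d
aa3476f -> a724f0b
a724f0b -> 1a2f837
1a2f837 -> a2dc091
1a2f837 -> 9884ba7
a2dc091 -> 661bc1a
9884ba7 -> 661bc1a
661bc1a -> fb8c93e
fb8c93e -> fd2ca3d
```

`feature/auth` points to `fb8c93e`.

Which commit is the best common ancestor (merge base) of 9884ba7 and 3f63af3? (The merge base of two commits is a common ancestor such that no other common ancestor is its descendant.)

9884ba7

Ancestors of 9884ba7: {661bc1a, 9884ba7, fb8c93e, fd2ca3d}.
Ancestors of 3f63af3: {0b1bc4c, 1a2f837, 3f63af3, 661bc1a, 9884ba7, a2dc091, a724f0b, aa3476f, fb8c93e, fd2ca3d}.
Common ancestors: {661bc1a, 9884ba7, fb8c93e, fd2ca3d}.
Among these, 9884ba7 is not an ancestor of any other common ancestor — it is the merge base.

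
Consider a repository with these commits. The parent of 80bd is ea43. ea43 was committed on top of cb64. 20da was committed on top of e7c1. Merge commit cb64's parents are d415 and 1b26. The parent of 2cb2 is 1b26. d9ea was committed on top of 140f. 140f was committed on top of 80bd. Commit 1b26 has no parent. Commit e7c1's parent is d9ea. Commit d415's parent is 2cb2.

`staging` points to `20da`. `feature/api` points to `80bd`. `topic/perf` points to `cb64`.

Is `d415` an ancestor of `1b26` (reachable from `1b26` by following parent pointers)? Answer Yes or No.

No

Ancestors of 1b26: {1b26}.
d415 is not in that set, so it is not an ancestor of 1b26.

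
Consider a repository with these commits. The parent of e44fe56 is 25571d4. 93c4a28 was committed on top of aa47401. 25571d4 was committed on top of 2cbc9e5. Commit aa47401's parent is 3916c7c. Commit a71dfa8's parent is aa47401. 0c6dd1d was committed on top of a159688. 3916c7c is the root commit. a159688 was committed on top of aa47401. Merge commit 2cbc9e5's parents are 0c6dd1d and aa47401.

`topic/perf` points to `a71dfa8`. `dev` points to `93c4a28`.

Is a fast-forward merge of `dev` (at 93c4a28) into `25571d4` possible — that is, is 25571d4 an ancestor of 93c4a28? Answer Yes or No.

No

A fast-forward from 25571d4 to 93c4a28 is possible iff 25571d4 is an ancestor of 93c4a28.
Ancestors of 93c4a28: {3916c7c, 93c4a28, aa47401}.
25571d4 is not among them, so fast-forward is not possible.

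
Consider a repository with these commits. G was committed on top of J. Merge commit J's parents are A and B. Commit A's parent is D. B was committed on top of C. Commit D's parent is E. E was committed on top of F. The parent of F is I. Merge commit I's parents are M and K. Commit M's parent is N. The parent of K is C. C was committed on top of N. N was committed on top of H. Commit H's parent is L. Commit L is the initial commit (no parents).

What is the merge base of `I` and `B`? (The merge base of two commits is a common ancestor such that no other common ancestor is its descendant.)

C

Ancestors of I: {C, H, I, K, L, M, N}.
Ancestors of B: {B, C, H, L, N}.
Common ancestors: {C, H, L, N}.
Among these, C is not an ancestor of any other common ancestor — it is the merge base.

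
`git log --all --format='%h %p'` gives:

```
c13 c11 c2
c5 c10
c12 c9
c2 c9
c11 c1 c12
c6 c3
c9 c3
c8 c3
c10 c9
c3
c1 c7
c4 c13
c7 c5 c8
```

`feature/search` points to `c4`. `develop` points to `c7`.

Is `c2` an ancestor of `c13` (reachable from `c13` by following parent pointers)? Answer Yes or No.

Yes

Ancestors of c13 (commits reachable by following parents): {c1, c10, c11, c12, c13, c2, c3, c5, c7, c8, c9}.
c2 is in that set, so it is an ancestor of c13.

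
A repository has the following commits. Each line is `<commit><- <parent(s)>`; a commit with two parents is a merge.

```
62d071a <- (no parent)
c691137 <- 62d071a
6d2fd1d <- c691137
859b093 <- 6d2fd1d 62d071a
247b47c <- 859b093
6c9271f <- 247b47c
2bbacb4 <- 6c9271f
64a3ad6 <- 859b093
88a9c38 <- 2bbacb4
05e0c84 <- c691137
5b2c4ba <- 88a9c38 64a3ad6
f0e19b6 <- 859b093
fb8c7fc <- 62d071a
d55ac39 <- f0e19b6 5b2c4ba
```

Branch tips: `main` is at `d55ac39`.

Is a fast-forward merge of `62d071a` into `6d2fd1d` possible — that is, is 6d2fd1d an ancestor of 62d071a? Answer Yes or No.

No

A fast-forward from 6d2fd1d to 62d071a is possible iff 6d2fd1d is an ancestor of 62d071a.
Ancestors of 62d071a: {62d071a}.
6d2fd1d is not among them, so fast-forward is not possible.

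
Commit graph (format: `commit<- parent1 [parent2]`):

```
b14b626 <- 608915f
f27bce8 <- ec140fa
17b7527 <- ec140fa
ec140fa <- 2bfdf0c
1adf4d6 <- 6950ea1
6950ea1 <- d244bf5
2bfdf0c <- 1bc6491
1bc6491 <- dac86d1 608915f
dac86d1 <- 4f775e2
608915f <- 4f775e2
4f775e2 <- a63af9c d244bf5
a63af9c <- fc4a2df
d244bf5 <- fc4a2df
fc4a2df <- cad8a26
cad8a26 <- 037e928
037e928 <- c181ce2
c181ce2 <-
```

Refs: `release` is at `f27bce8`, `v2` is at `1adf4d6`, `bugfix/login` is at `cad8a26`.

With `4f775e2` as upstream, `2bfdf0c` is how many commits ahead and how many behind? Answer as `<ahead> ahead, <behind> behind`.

4 ahead, 0 behind

Reachable from 2bfdf0c: {037e928, 1bc6491, 2bfdf0c, 4f775e2, 608915f, a63af9c, c181ce2, cad8a26, d244bf5, dac86d1, fc4a2df}.
Reachable from 4f775e2: {037e928, 4f775e2, a63af9c, c181ce2, cad8a26, d244bf5, fc4a2df}.
Only in 2bfdf0c's history (ahead): {1bc6491, 2bfdf0c, 608915f, dac86d1} — 4.
Only in 4f775e2's history (behind): {} — 0.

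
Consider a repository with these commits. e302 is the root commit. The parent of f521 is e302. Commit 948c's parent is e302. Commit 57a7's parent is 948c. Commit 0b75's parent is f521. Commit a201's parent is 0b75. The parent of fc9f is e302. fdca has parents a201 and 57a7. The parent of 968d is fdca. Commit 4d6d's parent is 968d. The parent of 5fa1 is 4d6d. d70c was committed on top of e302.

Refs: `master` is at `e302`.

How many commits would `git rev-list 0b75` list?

Walking parent pointers from 0b75: reachable set = {0b75, e302, f521}.
That is 3 commits.

3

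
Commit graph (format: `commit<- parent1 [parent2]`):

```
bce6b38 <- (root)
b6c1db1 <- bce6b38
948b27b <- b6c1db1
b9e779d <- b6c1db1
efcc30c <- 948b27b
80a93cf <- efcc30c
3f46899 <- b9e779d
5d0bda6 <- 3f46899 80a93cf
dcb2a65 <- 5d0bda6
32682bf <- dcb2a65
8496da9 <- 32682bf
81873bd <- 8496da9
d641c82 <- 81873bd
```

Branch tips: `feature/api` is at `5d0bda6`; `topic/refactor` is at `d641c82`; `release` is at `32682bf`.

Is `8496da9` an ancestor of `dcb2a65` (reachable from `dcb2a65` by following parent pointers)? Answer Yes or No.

No

Ancestors of dcb2a65: {3f46899, 5d0bda6, 80a93cf, 948b27b, b6c1db1, b9e779d, bce6b38, dcb2a65, efcc30c}.
8496da9 is not in that set, so it is not an ancestor of dcb2a65.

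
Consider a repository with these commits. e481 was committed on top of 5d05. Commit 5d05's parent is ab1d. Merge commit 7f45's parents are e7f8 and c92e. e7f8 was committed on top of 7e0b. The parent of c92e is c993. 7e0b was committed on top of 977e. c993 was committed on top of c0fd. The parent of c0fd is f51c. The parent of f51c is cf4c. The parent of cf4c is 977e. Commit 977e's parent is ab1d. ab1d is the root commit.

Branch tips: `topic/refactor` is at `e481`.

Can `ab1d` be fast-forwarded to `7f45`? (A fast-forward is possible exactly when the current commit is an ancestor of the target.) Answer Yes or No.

Yes

A fast-forward from ab1d to 7f45 is possible iff ab1d is an ancestor of 7f45.
Ancestors of 7f45: {7e0b, 7f45, 977e, ab1d, c0fd, c92e, c993, cf4c, e7f8, f51c}.
ab1d is among them, so fast-forward is possible.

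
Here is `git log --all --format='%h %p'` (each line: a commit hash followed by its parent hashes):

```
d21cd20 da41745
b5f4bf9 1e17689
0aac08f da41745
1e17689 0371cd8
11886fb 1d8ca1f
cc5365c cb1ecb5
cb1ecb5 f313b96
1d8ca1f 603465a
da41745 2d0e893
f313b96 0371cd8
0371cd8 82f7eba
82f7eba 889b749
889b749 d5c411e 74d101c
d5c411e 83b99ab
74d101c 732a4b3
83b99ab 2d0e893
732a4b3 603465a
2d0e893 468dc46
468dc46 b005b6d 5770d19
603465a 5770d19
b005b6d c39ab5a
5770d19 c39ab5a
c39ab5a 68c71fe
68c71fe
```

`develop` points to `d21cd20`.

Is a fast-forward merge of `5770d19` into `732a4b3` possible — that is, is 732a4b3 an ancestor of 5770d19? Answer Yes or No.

A fast-forward from 732a4b3 to 5770d19 is possible iff 732a4b3 is an ancestor of 5770d19.
Ancestors of 5770d19: {5770d19, 68c71fe, c39ab5a}.
732a4b3 is not among them, so fast-forward is not possible.

No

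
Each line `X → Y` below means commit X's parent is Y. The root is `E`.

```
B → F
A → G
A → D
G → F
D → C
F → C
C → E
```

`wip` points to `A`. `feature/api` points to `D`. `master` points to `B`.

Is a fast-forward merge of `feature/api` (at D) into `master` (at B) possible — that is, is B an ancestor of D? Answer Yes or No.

No

A fast-forward from B to D is possible iff B is an ancestor of D.
Ancestors of D: {C, D, E}.
B is not among them, so fast-forward is not possible.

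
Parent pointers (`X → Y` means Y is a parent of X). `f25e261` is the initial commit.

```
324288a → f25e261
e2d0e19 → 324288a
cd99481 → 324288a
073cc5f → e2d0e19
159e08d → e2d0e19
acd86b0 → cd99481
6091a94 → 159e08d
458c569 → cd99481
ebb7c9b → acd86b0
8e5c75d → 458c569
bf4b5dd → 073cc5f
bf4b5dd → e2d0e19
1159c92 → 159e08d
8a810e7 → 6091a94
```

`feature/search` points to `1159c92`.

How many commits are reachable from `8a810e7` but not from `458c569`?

Reachable from 8a810e7: {159e08d, 324288a, 6091a94, 8a810e7, e2d0e19, f25e261}.
Reachable from 458c569: {324288a, 458c569, cd99481, f25e261}.
In 8a810e7's history but not 458c569's: {159e08d, 6091a94, 8a810e7, e2d0e19} — 4 commits.

4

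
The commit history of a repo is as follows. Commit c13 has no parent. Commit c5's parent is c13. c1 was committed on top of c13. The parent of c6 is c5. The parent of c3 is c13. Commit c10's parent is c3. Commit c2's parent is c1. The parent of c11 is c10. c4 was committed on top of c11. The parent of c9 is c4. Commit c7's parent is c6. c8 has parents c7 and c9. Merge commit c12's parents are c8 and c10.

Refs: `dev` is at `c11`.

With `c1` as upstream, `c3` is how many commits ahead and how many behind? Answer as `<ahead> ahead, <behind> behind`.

1 ahead, 1 behind

Reachable from c3: {c13, c3}.
Reachable from c1: {c1, c13}.
Only in c3's history (ahead): {c3} — 1.
Only in c1's history (behind): {c1} — 1.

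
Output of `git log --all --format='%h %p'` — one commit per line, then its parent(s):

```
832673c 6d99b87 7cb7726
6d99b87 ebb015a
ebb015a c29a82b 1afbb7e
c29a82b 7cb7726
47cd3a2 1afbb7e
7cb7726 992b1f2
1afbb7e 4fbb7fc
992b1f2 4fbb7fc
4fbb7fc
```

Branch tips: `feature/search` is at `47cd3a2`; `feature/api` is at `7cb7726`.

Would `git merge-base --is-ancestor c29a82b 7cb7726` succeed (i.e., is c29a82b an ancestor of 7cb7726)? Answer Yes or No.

No

Ancestors of 7cb7726: {4fbb7fc, 7cb7726, 992b1f2}.
c29a82b is not in that set, so it is not an ancestor of 7cb7726.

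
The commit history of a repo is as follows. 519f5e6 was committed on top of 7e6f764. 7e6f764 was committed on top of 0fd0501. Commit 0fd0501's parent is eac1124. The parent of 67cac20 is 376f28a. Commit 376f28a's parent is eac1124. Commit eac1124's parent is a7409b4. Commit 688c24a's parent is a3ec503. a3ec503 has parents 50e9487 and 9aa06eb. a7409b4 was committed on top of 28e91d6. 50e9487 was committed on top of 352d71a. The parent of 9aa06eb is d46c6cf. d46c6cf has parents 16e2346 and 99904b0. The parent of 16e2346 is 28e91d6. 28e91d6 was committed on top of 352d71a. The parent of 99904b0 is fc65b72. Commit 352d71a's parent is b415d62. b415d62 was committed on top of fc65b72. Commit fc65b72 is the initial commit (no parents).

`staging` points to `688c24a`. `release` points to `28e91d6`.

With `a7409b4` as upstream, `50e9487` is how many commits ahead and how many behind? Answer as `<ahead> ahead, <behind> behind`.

1 ahead, 2 behind

Reachable from 50e9487: {352d71a, 50e9487, b415d62, fc65b72}.
Reachable from a7409b4: {28e91d6, 352d71a, a7409b4, b415d62, fc65b72}.
Only in 50e9487's history (ahead): {50e9487} — 1.
Only in a7409b4's history (behind): {28e91d6, a7409b4} — 2.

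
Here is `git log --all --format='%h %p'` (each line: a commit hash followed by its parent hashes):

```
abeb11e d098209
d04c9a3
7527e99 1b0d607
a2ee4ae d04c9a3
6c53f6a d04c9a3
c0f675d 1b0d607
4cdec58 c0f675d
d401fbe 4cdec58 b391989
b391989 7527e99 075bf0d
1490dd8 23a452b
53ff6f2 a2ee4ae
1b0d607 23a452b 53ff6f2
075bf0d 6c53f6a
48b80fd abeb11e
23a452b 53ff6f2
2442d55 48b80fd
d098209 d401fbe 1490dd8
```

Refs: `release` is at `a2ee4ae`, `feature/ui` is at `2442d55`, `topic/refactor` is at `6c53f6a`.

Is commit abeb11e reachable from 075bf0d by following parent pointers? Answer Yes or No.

No

Ancestors of 075bf0d: {075bf0d, 6c53f6a, d04c9a3}.
abeb11e is not in that set, so it is not an ancestor of 075bf0d.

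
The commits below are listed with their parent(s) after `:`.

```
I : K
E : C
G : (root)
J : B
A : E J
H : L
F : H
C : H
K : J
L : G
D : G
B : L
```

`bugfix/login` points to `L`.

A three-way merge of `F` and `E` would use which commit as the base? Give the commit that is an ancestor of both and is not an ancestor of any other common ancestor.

H

Ancestors of F: {F, G, H, L}.
Ancestors of E: {C, E, G, H, L}.
Common ancestors: {G, H, L}.
Among these, H is not an ancestor of any other common ancestor — it is the merge base.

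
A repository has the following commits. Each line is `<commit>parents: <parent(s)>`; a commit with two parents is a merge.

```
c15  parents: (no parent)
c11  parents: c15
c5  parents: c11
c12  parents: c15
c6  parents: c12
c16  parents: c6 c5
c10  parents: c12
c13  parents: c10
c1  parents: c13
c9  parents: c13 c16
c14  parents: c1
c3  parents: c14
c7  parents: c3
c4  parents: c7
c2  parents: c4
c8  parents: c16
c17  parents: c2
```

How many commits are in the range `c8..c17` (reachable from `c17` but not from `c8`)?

9

Reachable from c17: {c1, c10, c12, c13, c14, c15, c17, c2, c3, c4, c7}.
Reachable from c8: {c11, c12, c15, c16, c5, c6, c8}.
In c17's history but not c8's: {c1, c10, c13, c14, c17, c2, c3, c4, c7} — 9 commits.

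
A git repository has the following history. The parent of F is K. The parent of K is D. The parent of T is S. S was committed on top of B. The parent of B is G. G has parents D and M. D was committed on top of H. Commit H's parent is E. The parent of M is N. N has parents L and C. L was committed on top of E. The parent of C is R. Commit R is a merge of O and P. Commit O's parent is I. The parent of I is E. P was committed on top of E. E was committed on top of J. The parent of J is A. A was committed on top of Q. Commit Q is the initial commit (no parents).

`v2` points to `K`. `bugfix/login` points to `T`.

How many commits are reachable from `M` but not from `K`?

Reachable from M: {A, C, E, I, J, L, M, N, O, P, Q, R}.
Reachable from K: {A, D, E, H, J, K, Q}.
In M's history but not K's: {C, I, L, M, N, O, P, R} — 8 commits.

8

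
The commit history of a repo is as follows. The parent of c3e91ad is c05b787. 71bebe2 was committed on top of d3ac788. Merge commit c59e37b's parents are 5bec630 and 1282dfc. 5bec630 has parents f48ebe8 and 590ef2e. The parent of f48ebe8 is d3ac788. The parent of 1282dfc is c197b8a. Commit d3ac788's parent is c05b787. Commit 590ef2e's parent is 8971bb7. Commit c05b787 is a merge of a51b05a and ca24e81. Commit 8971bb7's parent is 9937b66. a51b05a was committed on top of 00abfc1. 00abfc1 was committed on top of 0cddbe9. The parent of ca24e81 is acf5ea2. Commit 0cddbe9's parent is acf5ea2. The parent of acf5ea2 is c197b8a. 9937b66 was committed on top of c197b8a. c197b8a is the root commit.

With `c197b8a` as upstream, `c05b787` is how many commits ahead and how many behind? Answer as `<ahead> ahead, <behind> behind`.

Reachable from c05b787: {00abfc1, 0cddbe9, a51b05a, acf5ea2, c05b787, c197b8a, ca24e81}.
Reachable from c197b8a: {c197b8a}.
Only in c05b787's history (ahead): {00abfc1, 0cddbe9, a51b05a, acf5ea2, c05b787, ca24e81} — 6.
Only in c197b8a's history (behind): {} — 0.

6 ahead, 0 behind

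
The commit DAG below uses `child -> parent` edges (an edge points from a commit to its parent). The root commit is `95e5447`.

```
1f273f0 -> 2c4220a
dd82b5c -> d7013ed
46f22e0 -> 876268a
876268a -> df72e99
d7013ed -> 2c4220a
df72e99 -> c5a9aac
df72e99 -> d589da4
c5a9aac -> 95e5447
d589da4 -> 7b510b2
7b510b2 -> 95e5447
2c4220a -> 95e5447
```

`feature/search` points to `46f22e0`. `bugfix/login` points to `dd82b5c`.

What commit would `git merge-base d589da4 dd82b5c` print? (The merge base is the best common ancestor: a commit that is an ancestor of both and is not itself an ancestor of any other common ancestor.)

95e5447

Ancestors of d589da4: {7b510b2, 95e5447, d589da4}.
Ancestors of dd82b5c: {2c4220a, 95e5447, d7013ed, dd82b5c}.
Common ancestors: {95e5447}.
The only common ancestor is 95e5447, so it is the merge base.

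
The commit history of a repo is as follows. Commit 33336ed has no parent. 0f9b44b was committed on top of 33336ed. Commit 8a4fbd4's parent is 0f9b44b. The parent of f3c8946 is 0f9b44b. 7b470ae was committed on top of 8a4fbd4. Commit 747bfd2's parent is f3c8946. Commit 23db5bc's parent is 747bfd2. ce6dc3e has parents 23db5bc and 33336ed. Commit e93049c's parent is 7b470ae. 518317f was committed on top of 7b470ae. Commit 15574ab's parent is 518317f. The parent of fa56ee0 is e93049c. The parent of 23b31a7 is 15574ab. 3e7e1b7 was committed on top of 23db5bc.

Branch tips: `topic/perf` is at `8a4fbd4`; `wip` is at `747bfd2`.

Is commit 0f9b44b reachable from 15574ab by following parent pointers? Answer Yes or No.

Yes

Ancestors of 15574ab (commits reachable by following parents): {0f9b44b, 15574ab, 33336ed, 518317f, 7b470ae, 8a4fbd4}.
0f9b44b is in that set, so it is an ancestor of 15574ab.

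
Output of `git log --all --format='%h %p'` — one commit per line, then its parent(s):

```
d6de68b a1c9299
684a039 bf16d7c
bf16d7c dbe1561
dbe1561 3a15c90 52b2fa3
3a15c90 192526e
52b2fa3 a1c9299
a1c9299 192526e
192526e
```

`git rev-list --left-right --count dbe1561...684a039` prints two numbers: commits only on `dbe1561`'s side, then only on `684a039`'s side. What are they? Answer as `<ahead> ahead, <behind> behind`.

Reachable from dbe1561: {192526e, 3a15c90, 52b2fa3, a1c9299, dbe1561}.
Reachable from 684a039: {192526e, 3a15c90, 52b2fa3, 684a039, a1c9299, bf16d7c, dbe1561}.
Only in dbe1561's history (ahead): {} — 0.
Only in 684a039's history (behind): {684a039, bf16d7c} — 2.

0 ahead, 2 behind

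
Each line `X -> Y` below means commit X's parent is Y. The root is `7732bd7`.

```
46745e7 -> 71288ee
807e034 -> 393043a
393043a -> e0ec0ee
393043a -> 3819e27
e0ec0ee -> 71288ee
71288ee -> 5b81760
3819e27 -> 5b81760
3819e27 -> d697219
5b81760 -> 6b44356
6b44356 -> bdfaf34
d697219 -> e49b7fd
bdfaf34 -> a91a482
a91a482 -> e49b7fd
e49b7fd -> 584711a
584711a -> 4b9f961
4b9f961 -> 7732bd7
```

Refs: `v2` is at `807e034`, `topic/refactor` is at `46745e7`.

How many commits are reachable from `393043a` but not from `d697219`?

8

Reachable from 393043a: {3819e27, 393043a, 4b9f961, 584711a, 5b81760, 6b44356, 71288ee, 7732bd7, a91a482, bdfaf34, d697219, e0ec0ee, e49b7fd}.
Reachable from d697219: {4b9f961, 584711a, 7732bd7, d697219, e49b7fd}.
In 393043a's history but not d697219's: {3819e27, 393043a, 5b81760, 6b44356, 71288ee, a91a482, bdfaf34, e0ec0ee} — 8 commits.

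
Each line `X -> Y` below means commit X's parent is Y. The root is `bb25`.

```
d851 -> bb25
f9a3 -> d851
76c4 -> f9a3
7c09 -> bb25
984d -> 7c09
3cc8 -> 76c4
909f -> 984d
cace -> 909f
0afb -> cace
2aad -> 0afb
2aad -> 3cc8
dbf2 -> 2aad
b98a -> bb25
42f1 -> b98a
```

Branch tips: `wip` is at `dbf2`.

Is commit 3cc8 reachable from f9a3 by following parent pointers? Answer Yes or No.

Ancestors of f9a3: {bb25, d851, f9a3}.
3cc8 is not in that set, so it is not an ancestor of f9a3.

No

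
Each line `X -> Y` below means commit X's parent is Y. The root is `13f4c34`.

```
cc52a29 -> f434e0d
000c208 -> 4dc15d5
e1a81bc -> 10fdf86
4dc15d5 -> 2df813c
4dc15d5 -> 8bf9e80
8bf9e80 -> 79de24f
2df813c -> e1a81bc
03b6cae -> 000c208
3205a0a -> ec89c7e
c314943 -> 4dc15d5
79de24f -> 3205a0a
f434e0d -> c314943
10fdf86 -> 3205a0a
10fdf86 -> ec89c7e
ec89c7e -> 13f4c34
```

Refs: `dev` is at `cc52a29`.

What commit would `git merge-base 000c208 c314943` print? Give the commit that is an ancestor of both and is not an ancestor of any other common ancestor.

4dc15d5

Ancestors of 000c208: {000c208, 10fdf86, 13f4c34, 2df813c, 3205a0a, 4dc15d5, 79de24f, 8bf9e80, e1a81bc, ec89c7e}.
Ancestors of c314943: {10fdf86, 13f4c34, 2df813c, 3205a0a, 4dc15d5, 79de24f, 8bf9e80, c314943, e1a81bc, ec89c7e}.
Common ancestors: {10fdf86, 13f4c34, 2df813c, 3205a0a, 4dc15d5, 79de24f, 8bf9e80, e1a81bc, ec89c7e}.
Among these, 4dc15d5 is not an ancestor of any other common ancestor — it is the merge base.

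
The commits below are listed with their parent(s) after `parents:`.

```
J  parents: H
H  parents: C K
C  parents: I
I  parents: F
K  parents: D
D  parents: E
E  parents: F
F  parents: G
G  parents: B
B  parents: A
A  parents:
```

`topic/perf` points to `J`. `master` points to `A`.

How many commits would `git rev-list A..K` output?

Reachable from K: {A, B, D, E, F, G, K}.
Reachable from A: {A}.
In K's history but not A's: {B, D, E, F, G, K} — 6 commits.

6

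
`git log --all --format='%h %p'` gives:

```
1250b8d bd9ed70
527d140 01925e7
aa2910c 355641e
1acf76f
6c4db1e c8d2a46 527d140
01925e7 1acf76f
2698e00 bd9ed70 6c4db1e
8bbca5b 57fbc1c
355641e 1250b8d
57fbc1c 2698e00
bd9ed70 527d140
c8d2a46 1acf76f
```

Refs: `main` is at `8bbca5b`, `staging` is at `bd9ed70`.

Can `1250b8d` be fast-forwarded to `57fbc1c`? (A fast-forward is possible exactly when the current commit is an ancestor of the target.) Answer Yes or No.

A fast-forward from 1250b8d to 57fbc1c is possible iff 1250b8d is an ancestor of 57fbc1c.
Ancestors of 57fbc1c: {01925e7, 1acf76f, 2698e00, 527d140, 57fbc1c, 6c4db1e, bd9ed70, c8d2a46}.
1250b8d is not among them, so fast-forward is not possible.

No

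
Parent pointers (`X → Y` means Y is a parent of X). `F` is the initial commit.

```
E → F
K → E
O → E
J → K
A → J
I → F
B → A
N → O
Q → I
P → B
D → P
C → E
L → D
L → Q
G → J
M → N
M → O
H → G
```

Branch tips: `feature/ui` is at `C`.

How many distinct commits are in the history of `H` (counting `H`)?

Walking parent pointers from H: reachable set = {E, F, G, H, J, K}.
That is 6 commits.

6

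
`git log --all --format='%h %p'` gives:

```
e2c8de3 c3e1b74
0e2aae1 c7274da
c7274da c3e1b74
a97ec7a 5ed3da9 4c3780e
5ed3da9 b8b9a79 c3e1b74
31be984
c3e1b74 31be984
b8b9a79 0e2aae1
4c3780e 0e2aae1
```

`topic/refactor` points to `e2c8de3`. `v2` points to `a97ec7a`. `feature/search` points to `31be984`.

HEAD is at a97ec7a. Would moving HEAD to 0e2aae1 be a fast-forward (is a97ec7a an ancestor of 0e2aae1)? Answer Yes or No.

A fast-forward from a97ec7a to 0e2aae1 is possible iff a97ec7a is an ancestor of 0e2aae1.
Ancestors of 0e2aae1: {0e2aae1, 31be984, c3e1b74, c7274da}.
a97ec7a is not among them, so fast-forward is not possible.

No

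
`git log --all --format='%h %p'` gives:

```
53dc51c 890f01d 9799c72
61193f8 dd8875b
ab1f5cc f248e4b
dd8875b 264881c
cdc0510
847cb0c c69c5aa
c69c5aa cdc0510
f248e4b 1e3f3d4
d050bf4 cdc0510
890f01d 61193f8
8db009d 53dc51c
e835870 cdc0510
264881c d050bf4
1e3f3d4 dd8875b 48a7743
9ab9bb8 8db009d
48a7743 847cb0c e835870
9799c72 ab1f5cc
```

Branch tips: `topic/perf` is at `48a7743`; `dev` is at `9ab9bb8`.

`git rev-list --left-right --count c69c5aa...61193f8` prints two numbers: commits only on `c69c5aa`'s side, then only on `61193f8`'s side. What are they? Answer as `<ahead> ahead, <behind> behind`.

1 ahead, 4 behind

Reachable from c69c5aa: {c69c5aa, cdc0510}.
Reachable from 61193f8: {264881c, 61193f8, cdc0510, d050bf4, dd8875b}.
Only in c69c5aa's history (ahead): {c69c5aa} — 1.
Only in 61193f8's history (behind): {264881c, 61193f8, d050bf4, dd8875b} — 4.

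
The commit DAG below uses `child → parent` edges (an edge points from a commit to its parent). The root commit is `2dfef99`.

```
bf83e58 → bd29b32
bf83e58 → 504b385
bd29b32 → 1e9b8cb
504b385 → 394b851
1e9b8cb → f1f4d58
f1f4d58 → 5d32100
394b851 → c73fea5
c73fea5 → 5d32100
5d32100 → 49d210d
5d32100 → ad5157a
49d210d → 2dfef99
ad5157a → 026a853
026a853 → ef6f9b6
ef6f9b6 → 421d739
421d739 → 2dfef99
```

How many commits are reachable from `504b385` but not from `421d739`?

Reachable from 504b385: {026a853, 2dfef99, 394b851, 421d739, 49d210d, 504b385, 5d32100, ad5157a, c73fea5, ef6f9b6}.
Reachable from 421d739: {2dfef99, 421d739}.
In 504b385's history but not 421d739's: {026a853, 394b851, 49d210d, 504b385, 5d32100, ad5157a, c73fea5, ef6f9b6} — 8 commits.

8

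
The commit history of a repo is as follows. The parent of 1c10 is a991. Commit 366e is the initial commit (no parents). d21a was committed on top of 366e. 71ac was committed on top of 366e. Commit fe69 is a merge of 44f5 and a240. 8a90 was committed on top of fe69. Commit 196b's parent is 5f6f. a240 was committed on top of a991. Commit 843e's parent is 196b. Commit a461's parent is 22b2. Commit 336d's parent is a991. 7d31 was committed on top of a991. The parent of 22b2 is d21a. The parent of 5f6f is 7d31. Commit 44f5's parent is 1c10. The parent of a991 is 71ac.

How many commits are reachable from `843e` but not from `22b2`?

6

Reachable from 843e: {196b, 366e, 5f6f, 71ac, 7d31, 843e, a991}.
Reachable from 22b2: {22b2, 366e, d21a}.
In 843e's history but not 22b2's: {196b, 5f6f, 71ac, 7d31, 843e, a991} — 6 commits.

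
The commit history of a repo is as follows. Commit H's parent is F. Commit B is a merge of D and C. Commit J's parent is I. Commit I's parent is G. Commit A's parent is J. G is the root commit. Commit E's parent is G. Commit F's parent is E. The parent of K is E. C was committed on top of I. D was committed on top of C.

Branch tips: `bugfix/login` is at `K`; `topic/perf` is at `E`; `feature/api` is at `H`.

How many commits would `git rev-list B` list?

5

Walking parent pointers from B: reachable set = {B, C, D, G, I}.
That is 5 commits.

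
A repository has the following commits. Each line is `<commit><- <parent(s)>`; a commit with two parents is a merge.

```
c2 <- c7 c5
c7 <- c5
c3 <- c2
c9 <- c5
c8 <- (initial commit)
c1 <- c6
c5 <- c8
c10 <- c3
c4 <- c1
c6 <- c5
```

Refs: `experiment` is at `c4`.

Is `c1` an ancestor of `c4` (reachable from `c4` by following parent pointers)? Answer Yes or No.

Yes

Ancestors of c4 (commits reachable by following parents): {c1, c4, c5, c6, c8}.
c1 is in that set, so it is an ancestor of c4.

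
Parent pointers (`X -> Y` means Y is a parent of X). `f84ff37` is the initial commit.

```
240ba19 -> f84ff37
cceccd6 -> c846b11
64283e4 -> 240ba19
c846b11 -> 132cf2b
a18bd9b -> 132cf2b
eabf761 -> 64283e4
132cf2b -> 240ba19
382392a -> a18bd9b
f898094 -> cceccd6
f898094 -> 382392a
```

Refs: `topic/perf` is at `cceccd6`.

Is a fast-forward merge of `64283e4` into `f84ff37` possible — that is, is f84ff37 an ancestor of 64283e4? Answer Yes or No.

A fast-forward from f84ff37 to 64283e4 is possible iff f84ff37 is an ancestor of 64283e4.
Ancestors of 64283e4: {240ba19, 64283e4, f84ff37}.
f84ff37 is among them, so fast-forward is possible.

Yes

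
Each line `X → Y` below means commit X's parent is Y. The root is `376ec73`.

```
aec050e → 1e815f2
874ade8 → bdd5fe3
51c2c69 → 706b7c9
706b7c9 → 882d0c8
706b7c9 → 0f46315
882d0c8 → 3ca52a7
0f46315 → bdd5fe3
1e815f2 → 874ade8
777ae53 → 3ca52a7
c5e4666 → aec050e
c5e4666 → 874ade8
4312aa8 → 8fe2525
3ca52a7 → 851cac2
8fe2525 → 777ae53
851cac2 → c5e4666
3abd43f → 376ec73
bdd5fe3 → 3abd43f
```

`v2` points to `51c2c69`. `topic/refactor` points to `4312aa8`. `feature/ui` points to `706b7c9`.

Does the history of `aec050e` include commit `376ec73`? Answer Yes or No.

Yes

Ancestors of aec050e (commits reachable by following parents): {1e815f2, 376ec73, 3abd43f, 874ade8, aec050e, bdd5fe3}.
376ec73 is in that set, so it is an ancestor of aec050e.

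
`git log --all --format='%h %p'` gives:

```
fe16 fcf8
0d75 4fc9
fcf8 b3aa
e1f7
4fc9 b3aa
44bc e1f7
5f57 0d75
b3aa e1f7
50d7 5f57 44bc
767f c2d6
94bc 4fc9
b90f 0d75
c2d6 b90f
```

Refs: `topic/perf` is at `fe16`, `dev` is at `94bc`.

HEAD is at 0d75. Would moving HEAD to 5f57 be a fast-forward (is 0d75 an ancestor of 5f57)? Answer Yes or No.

Yes

A fast-forward from 0d75 to 5f57 is possible iff 0d75 is an ancestor of 5f57.
Ancestors of 5f57: {0d75, 4fc9, 5f57, b3aa, e1f7}.
0d75 is among them, so fast-forward is possible.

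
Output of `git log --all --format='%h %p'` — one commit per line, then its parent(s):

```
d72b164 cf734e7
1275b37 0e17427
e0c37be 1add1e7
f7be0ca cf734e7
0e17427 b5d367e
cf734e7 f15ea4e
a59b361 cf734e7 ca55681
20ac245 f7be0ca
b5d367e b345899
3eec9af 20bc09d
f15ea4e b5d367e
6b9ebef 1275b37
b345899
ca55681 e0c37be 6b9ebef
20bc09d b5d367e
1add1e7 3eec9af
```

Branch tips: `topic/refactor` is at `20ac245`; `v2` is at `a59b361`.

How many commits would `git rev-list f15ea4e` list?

Walking parent pointers from f15ea4e: reachable set = {b345899, b5d367e, f15ea4e}.
That is 3 commits.

3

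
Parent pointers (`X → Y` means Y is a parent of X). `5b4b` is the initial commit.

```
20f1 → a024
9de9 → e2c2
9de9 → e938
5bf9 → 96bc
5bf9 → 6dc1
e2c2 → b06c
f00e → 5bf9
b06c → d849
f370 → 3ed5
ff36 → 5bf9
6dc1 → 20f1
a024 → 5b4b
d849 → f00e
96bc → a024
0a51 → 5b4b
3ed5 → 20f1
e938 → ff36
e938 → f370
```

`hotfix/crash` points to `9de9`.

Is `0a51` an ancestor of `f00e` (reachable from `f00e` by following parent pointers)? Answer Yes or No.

Ancestors of f00e: {20f1, 5b4b, 5bf9, 6dc1, 96bc, a024, f00e}.
0a51 is not in that set, so it is not an ancestor of f00e.

No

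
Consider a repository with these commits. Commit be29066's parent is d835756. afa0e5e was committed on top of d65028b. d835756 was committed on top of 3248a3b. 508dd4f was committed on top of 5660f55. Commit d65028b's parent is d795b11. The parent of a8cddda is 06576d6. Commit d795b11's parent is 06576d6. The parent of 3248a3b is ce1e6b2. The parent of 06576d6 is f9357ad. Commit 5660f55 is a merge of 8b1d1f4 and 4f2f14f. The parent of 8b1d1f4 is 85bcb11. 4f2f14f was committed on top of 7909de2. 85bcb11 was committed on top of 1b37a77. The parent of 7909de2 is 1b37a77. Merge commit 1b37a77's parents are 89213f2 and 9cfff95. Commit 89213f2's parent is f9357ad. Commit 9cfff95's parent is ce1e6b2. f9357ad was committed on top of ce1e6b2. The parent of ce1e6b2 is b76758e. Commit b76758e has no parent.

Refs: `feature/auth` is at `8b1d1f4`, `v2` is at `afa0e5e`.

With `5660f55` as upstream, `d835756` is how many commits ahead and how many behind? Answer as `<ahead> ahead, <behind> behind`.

2 ahead, 9 behind

Reachable from d835756: {3248a3b, b76758e, ce1e6b2, d835756}.
Reachable from 5660f55: {1b37a77, 4f2f14f, 5660f55, 7909de2, 85bcb11, 89213f2, 8b1d1f4, 9cfff95, b76758e, ce1e6b2, f9357ad}.
Only in d835756's history (ahead): {3248a3b, d835756} — 2.
Only in 5660f55's history (behind): {1b37a77, 4f2f14f, 5660f55, 7909de2, 85bcb11, 89213f2, 8b1d1f4, 9cfff95, f9357ad} — 9.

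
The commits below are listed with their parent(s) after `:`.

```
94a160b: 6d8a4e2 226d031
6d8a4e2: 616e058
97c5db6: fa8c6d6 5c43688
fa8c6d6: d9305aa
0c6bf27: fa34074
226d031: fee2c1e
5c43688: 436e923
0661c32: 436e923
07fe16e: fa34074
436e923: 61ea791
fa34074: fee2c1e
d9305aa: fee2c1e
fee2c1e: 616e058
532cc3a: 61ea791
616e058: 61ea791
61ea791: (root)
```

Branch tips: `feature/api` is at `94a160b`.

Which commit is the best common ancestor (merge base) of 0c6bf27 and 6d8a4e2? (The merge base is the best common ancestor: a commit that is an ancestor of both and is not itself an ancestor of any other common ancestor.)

616e058

Ancestors of 0c6bf27: {0c6bf27, 616e058, 61ea791, fa34074, fee2c1e}.
Ancestors of 6d8a4e2: {616e058, 61ea791, 6d8a4e2}.
Common ancestors: {616e058, 61ea791}.
Among these, 616e058 is not an ancestor of any other common ancestor — it is the merge base.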